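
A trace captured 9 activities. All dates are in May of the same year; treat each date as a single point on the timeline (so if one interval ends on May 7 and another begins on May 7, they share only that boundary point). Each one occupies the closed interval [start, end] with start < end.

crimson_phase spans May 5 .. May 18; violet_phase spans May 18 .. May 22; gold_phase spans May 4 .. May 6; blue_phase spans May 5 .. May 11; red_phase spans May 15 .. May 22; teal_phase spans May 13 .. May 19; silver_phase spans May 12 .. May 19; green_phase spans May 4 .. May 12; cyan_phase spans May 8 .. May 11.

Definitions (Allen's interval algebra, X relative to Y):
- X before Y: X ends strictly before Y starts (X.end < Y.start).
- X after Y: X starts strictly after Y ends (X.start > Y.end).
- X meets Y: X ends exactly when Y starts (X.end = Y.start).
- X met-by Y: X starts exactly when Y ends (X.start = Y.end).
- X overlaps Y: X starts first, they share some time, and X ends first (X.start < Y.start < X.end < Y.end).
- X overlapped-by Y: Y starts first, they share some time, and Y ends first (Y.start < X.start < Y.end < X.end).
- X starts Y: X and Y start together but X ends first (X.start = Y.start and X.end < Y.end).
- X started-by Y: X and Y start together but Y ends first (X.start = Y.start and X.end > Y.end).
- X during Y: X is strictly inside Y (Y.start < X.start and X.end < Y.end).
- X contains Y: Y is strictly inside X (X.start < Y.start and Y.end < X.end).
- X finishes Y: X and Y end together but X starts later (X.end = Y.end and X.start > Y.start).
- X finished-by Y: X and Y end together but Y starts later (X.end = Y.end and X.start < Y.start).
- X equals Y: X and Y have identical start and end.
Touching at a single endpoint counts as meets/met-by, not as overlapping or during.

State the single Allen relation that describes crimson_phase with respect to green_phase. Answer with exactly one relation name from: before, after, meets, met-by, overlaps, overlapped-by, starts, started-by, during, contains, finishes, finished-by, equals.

overlapped-by

crimson_phase = [May 5, May 18]; green_phase = [May 4, May 12].
Compare endpoints: crimson_phase.start > green_phase.start, crimson_phase.start < green_phase.end, crimson_phase.end > green_phase.start, crimson_phase.end > green_phase.end.
That pattern is 'overlapped-by'.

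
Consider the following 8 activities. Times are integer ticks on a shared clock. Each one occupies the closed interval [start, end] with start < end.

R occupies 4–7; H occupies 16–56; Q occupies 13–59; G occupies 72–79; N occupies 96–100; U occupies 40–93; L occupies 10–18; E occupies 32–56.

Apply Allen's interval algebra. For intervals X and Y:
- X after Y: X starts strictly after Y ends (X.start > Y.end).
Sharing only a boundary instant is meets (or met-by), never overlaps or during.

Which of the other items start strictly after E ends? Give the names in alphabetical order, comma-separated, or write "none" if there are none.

G, N

Target E = [32, 56].
G [72, 79] → after → yes.
H [16, 56] → finished-by → no.
L [10, 18] → before → no.
N [96, 100] → after → yes.
Q [13, 59] → contains → no.
R [4, 7] → before → no.
U [40, 93] → overlapped-by → no.
Result: G, N.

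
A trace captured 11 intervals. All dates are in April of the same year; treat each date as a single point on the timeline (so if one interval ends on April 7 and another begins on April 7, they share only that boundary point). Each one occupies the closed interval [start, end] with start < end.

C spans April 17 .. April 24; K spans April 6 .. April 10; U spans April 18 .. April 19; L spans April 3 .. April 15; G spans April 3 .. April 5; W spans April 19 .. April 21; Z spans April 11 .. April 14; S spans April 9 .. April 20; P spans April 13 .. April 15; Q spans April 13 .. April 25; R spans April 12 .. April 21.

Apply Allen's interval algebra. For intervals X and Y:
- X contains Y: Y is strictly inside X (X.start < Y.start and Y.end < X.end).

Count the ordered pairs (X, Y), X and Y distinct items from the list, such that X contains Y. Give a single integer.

Checking all 110 ordered pairs for relation 'contains'; matching pairs in alphabetical order:
(C, U): C contains U ✓
(C, W): C contains W ✓
(L, K): L contains K ✓
(L, Z): L contains Z ✓
(Q, C): Q contains C ✓
(Q, U): Q contains U ✓
(Q, W): Q contains W ✓
(R, P): R contains P ✓
(R, U): R contains U ✓
(S, P): S contains P ✓
(S, U): S contains U ✓
(S, Z): S contains Z ✓
Count: 12.

12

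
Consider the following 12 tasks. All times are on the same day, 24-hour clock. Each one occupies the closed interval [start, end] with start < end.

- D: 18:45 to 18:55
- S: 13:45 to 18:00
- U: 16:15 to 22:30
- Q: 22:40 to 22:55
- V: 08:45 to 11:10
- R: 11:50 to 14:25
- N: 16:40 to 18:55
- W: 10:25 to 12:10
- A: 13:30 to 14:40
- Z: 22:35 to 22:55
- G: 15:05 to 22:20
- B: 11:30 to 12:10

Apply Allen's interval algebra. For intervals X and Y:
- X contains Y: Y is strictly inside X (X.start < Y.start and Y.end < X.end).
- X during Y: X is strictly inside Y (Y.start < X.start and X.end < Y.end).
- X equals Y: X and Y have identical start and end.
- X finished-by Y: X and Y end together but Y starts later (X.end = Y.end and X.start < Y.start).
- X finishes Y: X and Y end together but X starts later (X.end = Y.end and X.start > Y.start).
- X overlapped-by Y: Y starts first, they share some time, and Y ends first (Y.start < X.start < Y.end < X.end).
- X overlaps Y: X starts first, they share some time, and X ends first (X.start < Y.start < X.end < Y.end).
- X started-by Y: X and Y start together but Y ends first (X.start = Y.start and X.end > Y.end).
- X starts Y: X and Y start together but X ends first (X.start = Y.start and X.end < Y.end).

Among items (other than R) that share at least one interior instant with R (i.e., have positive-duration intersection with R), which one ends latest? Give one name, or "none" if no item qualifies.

Target R = [11:50, 14:25].
A [13:30, 14:40] → overlapped-by → candidate.
B [11:30, 12:10] → overlaps → candidate.
D [18:45, 18:55] → after → excluded.
G [15:05, 22:20] → after → excluded.
N [16:40, 18:55] → after → excluded.
Q [22:40, 22:55] → after → excluded.
S [13:45, 18:00] → overlapped-by → candidate.
U [16:15, 22:30] → after → excluded.
V [08:45, 11:10] → before → excluded.
W [10:25, 12:10] → overlaps → candidate.
Z [22:35, 22:55] → after → excluded.
Among candidates, latest end is 18:00 → S.

S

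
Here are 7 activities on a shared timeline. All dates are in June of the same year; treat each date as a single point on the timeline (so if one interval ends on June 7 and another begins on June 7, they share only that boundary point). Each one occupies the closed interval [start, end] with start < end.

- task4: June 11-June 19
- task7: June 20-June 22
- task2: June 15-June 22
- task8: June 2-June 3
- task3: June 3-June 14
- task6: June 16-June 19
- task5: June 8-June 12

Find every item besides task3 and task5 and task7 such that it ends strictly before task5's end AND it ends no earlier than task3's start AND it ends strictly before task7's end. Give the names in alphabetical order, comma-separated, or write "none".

Conditions: its end is strictly before task5's end (X.end < June 12) AND its end is no earlier than task3's start (X.end >= June 3) AND its end is strictly before task7's end (X.end < June 22).
task2: end June 22 < June 12? ✗; end June 22 >= June 3? ✓; end June 22 < June 22? ✗ → no.
task4: end June 19 < June 12? ✗; end June 19 >= June 3? ✓; end June 19 < June 22? ✓ → no.
task6: end June 19 < June 12? ✗; end June 19 >= June 3? ✓; end June 19 < June 22? ✓ → no.
task8: end June 3 < June 12? ✓; end June 3 >= June 3? ✓; end June 3 < June 22? ✓ → yes.
Result: task8.

task8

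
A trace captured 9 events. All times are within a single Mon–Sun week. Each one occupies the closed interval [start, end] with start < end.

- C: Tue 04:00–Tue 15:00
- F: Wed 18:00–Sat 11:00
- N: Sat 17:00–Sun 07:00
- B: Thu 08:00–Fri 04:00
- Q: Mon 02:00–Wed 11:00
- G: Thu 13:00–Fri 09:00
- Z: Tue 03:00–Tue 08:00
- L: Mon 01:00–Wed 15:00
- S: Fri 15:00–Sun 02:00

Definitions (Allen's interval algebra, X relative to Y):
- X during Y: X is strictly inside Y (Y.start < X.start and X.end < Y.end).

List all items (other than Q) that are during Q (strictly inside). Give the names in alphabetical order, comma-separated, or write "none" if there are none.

Target Q = [Mon 02:00, Wed 11:00].
B [Thu 08:00, Fri 04:00] → after → no.
C [Tue 04:00, Tue 15:00] → during → yes.
F [Wed 18:00, Sat 11:00] → after → no.
G [Thu 13:00, Fri 09:00] → after → no.
L [Mon 01:00, Wed 15:00] → contains → no.
N [Sat 17:00, Sun 07:00] → after → no.
S [Fri 15:00, Sun 02:00] → after → no.
Z [Tue 03:00, Tue 08:00] → during → yes.
Result: C, Z.

C, Z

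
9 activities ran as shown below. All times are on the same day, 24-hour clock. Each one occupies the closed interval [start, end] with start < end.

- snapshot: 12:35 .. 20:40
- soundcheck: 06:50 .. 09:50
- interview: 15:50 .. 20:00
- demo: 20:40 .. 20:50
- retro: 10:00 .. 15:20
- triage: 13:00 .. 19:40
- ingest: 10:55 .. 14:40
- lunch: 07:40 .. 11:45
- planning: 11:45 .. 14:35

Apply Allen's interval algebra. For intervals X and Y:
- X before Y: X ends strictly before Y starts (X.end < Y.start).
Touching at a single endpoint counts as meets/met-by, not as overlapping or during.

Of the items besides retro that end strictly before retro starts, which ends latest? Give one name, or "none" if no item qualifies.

Target retro = [10:00, 15:20].
demo [20:40, 20:50] → after → excluded.
ingest [10:55, 14:40] → during → excluded.
interview [15:50, 20:00] → after → excluded.
lunch [07:40, 11:45] → overlaps → excluded.
planning [11:45, 14:35] → during → excluded.
snapshot [12:35, 20:40] → overlapped-by → excluded.
soundcheck [06:50, 09:50] → before → candidate.
triage [13:00, 19:40] → overlapped-by → excluded.
Among candidates, latest end is 09:50 → soundcheck.

soundcheck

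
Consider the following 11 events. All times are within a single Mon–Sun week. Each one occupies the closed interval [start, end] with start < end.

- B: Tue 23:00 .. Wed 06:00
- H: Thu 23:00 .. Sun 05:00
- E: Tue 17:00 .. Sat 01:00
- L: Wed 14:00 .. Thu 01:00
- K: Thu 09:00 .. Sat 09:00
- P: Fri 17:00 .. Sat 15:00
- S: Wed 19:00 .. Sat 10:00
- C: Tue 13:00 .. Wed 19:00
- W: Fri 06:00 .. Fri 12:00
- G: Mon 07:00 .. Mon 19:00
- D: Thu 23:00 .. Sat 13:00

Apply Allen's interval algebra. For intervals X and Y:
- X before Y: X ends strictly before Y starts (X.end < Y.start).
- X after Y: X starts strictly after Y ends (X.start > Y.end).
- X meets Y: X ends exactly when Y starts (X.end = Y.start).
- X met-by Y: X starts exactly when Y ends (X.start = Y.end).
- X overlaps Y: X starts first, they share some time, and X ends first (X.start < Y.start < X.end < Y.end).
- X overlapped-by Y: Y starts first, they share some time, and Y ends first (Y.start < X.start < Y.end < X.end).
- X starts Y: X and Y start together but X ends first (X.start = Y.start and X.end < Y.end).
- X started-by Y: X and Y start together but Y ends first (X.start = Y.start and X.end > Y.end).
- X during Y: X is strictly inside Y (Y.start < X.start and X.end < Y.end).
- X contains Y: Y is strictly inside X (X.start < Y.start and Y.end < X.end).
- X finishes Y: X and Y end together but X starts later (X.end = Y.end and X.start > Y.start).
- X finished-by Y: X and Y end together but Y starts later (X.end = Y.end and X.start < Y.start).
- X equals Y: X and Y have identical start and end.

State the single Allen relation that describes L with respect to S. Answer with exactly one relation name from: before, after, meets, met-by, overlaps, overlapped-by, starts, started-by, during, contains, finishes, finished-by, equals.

L = [Wed 14:00, Thu 01:00]; S = [Wed 19:00, Sat 10:00].
Compare endpoints: L.start < S.start, L.start < S.end, L.end > S.start, L.end < S.end.
That pattern is 'overlaps'.

overlaps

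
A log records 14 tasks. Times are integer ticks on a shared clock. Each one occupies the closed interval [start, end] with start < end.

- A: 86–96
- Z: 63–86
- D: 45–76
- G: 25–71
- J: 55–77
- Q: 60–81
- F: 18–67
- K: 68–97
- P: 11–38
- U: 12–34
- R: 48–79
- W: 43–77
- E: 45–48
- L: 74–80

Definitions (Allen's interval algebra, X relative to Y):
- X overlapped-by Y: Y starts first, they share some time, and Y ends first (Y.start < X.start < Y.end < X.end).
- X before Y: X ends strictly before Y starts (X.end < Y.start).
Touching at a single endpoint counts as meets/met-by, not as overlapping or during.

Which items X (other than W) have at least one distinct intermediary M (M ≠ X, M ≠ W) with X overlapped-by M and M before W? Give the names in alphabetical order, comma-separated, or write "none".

Target W = [43, 77].
Intermediaries M with M before W: P, U.
Via P — items with X overlapped-by P: F, G.
Via U — items with X overlapped-by U: F, G.
Union: F, G.

F, G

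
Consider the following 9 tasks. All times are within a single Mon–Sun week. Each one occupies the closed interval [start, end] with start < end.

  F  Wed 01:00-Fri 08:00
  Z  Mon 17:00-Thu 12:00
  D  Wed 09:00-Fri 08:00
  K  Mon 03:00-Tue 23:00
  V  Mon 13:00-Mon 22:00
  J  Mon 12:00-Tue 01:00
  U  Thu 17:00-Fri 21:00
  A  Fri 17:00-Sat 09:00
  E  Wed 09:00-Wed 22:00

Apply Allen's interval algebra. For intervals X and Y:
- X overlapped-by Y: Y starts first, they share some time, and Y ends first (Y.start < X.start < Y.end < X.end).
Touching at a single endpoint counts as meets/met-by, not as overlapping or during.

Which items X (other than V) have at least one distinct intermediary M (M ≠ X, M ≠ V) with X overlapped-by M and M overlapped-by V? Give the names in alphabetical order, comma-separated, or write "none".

D, F

Target V = [Mon 13:00, Mon 22:00].
Intermediaries M with M overlapped-by V: Z.
Via Z — items with X overlapped-by Z: D, F.
Union: D, F.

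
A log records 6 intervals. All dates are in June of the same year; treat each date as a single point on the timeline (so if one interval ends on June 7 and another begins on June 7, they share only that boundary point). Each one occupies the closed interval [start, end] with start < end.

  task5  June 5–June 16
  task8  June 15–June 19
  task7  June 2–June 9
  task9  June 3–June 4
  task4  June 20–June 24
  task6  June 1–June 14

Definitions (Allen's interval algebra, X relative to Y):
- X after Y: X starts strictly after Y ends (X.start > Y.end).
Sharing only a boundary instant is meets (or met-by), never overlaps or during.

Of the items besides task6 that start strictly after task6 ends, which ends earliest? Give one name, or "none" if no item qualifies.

Target task6 = [June 1, June 14].
task4 [June 20, June 24] → after → candidate.
task5 [June 5, June 16] → overlapped-by → excluded.
task7 [June 2, June 9] → during → excluded.
task8 [June 15, June 19] → after → candidate.
task9 [June 3, June 4] → during → excluded.
Among candidates, earliest end is June 19 → task8.

task8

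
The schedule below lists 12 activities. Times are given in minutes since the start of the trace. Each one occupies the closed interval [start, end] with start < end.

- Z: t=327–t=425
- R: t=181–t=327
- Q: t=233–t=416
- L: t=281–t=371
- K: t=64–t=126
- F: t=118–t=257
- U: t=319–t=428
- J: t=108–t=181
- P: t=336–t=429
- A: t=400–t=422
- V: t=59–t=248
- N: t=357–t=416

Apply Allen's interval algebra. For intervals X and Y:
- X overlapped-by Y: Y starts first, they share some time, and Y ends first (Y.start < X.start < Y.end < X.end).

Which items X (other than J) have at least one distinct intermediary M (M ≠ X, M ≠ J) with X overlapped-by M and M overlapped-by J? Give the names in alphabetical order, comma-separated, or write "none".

Target J = [t=108, t=181].
Intermediaries M with M overlapped-by J: F.
Via F — items with X overlapped-by F: Q, R.
Union: Q, R.

Q, R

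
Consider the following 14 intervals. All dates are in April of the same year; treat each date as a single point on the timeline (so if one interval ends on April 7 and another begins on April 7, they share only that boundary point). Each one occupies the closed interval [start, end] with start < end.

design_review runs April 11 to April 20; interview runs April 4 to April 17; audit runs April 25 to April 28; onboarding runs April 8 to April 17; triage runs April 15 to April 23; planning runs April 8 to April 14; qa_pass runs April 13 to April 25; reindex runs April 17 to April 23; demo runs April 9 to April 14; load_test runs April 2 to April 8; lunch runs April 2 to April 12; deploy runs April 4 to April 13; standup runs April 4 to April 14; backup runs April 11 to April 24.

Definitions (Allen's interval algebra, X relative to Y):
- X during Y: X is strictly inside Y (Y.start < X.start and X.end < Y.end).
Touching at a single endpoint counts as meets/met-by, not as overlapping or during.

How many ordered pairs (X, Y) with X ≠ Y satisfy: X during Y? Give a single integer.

Checking all 182 ordered pairs for relation 'during'; matching pairs in alphabetical order:
(demo, interview): demo during interview ✓
(demo, onboarding): demo during onboarding ✓
(planning, interview): planning during interview ✓
(reindex, backup): reindex during backup ✓
(reindex, qa_pass): reindex during qa_pass ✓
(triage, backup): triage during backup ✓
(triage, qa_pass): triage during qa_pass ✓
Count: 7.

7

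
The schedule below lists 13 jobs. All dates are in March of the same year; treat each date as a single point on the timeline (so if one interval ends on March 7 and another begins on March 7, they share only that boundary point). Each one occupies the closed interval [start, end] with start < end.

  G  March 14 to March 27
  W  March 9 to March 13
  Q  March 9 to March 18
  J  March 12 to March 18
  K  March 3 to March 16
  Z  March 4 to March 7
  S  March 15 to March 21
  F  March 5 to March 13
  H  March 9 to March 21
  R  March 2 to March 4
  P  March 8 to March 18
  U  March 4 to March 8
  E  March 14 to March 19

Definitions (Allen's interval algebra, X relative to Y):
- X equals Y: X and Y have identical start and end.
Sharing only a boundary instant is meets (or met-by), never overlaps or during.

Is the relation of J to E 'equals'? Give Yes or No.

J = [March 12, March 18], E = [March 14, March 19].
Actual relation of J to E: overlaps.
Asked whether 'equals' holds → No.

No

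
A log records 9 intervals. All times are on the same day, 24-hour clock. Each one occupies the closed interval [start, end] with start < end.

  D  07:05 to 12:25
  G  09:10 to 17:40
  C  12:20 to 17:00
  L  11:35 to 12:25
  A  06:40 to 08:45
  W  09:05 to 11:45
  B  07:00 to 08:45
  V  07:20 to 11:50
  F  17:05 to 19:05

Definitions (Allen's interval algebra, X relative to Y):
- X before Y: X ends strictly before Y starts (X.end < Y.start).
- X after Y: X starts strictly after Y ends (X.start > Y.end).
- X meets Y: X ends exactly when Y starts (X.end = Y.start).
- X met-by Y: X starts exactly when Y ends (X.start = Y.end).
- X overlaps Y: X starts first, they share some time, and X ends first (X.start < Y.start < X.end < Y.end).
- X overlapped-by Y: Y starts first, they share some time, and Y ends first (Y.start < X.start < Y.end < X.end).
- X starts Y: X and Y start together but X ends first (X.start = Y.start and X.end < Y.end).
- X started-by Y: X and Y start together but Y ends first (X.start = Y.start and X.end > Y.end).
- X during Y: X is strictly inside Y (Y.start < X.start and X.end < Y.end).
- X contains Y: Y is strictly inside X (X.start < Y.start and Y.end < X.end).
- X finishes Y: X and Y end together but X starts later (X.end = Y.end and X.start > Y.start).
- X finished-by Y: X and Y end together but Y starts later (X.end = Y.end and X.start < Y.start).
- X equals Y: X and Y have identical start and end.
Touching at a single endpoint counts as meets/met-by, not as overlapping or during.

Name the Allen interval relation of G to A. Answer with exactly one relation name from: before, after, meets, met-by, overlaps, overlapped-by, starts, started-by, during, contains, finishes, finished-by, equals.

G = [09:10, 17:40]; A = [06:40, 08:45].
Compare endpoints: G.start > A.start, G.start > A.end, G.end > A.start, G.end > A.end.
That pattern is 'after'.

after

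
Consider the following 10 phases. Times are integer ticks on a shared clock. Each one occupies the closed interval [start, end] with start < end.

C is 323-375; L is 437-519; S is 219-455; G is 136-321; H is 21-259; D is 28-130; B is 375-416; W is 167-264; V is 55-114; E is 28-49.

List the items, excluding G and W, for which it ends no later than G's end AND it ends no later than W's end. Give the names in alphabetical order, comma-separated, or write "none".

D, E, H, V

Conditions: its end is no later than G's end (X.end <= 321) AND its end is no later than W's end (X.end <= 264).
B: end 416 <= 321? ✗; end 416 <= 264? ✗ → no.
C: end 375 <= 321? ✗; end 375 <= 264? ✗ → no.
D: end 130 <= 321? ✓; end 130 <= 264? ✓ → yes.
E: end 49 <= 321? ✓; end 49 <= 264? ✓ → yes.
H: end 259 <= 321? ✓; end 259 <= 264? ✓ → yes.
L: end 519 <= 321? ✗; end 519 <= 264? ✗ → no.
S: end 455 <= 321? ✗; end 455 <= 264? ✗ → no.
V: end 114 <= 321? ✓; end 114 <= 264? ✓ → yes.
Result: D, E, H, V.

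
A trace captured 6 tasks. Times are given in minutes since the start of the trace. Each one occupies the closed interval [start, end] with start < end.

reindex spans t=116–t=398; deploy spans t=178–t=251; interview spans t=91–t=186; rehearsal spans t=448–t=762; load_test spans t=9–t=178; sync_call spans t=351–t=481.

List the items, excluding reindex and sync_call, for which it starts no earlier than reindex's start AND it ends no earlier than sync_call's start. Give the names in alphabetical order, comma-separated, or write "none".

rehearsal

Conditions: its start is no earlier than reindex's start (X.start >= t=116) AND its end is no earlier than sync_call's start (X.end >= t=351).
deploy: start t=178 >= t=116? ✓; end t=251 >= t=351? ✗ → no.
interview: start t=91 >= t=116? ✗; end t=186 >= t=351? ✗ → no.
load_test: start t=9 >= t=116? ✗; end t=178 >= t=351? ✗ → no.
rehearsal: start t=448 >= t=116? ✓; end t=762 >= t=351? ✓ → yes.
Result: rehearsal.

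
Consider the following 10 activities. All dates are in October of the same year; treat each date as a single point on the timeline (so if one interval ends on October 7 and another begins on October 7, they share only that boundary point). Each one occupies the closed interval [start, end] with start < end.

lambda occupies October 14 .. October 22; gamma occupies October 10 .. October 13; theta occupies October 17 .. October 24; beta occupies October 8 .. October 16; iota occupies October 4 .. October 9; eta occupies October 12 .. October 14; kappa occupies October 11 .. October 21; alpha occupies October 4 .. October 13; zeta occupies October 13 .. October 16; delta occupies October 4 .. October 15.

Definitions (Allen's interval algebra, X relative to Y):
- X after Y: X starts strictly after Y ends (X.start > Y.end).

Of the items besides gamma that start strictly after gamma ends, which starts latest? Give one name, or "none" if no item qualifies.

theta

Target gamma = [October 10, October 13].
alpha [October 4, October 13] → finished-by → excluded.
beta [October 8, October 16] → contains → excluded.
delta [October 4, October 15] → contains → excluded.
eta [October 12, October 14] → overlapped-by → excluded.
iota [October 4, October 9] → before → excluded.
kappa [October 11, October 21] → overlapped-by → excluded.
lambda [October 14, October 22] → after → candidate.
theta [October 17, October 24] → after → candidate.
zeta [October 13, October 16] → met-by → excluded.
Among candidates, latest start is October 17 → theta.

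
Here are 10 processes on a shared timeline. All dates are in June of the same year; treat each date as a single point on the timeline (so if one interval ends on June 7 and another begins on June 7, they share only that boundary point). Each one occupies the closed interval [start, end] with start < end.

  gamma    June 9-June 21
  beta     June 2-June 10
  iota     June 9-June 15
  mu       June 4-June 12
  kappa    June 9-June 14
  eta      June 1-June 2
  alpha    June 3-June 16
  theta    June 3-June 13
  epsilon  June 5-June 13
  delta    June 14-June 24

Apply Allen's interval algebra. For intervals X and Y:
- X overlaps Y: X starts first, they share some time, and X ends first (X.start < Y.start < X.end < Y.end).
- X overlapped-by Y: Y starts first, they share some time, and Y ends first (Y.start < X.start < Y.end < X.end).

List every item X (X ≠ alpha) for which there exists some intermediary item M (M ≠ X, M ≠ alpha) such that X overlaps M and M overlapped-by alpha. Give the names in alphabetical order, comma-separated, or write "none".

Target alpha = [June 3, June 16].
Intermediaries M with M overlapped-by alpha: delta, gamma.
Via delta — items with X overlaps delta: gamma, iota.
Via gamma — items with X overlaps gamma: beta, epsilon, mu, theta.
Union: beta, epsilon, gamma, iota, mu, theta.

beta, epsilon, gamma, iota, mu, theta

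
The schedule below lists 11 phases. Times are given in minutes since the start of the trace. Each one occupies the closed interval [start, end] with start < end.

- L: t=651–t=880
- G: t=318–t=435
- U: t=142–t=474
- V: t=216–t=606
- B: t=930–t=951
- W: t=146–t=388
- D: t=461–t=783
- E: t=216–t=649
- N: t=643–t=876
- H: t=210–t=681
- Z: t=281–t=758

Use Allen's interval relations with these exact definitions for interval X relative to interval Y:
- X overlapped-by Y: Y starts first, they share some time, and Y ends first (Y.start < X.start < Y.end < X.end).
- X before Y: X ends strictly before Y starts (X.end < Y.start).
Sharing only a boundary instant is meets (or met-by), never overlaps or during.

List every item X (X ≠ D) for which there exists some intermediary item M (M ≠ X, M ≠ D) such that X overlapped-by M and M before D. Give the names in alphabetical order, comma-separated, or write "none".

Target D = [t=461, t=783].
Intermediaries M with M before D: G, W.
Via G — items with X overlapped-by G: none.
Via W — items with X overlapped-by W: E, G, H, V, Z.
Union: E, G, H, V, Z.

E, G, H, V, Z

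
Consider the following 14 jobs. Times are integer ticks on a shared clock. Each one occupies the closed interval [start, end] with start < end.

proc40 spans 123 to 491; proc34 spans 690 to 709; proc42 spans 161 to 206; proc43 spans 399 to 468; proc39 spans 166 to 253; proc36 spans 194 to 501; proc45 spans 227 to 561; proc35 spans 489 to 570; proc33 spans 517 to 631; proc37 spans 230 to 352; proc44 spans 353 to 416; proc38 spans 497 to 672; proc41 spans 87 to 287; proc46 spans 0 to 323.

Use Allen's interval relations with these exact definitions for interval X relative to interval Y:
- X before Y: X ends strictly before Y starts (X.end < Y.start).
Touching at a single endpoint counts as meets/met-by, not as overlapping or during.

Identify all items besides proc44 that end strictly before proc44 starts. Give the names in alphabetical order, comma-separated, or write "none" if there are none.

proc37, proc39, proc41, proc42, proc46

Target proc44 = [353, 416].
proc33 [517, 631] → after → no.
proc34 [690, 709] → after → no.
proc35 [489, 570] → after → no.
proc36 [194, 501] → contains → no.
proc37 [230, 352] → before → yes.
proc38 [497, 672] → after → no.
proc39 [166, 253] → before → yes.
proc40 [123, 491] → contains → no.
proc41 [87, 287] → before → yes.
proc42 [161, 206] → before → yes.
proc43 [399, 468] → overlapped-by → no.
proc45 [227, 561] → contains → no.
proc46 [0, 323] → before → yes.
Result: proc37, proc39, proc41, proc42, proc46.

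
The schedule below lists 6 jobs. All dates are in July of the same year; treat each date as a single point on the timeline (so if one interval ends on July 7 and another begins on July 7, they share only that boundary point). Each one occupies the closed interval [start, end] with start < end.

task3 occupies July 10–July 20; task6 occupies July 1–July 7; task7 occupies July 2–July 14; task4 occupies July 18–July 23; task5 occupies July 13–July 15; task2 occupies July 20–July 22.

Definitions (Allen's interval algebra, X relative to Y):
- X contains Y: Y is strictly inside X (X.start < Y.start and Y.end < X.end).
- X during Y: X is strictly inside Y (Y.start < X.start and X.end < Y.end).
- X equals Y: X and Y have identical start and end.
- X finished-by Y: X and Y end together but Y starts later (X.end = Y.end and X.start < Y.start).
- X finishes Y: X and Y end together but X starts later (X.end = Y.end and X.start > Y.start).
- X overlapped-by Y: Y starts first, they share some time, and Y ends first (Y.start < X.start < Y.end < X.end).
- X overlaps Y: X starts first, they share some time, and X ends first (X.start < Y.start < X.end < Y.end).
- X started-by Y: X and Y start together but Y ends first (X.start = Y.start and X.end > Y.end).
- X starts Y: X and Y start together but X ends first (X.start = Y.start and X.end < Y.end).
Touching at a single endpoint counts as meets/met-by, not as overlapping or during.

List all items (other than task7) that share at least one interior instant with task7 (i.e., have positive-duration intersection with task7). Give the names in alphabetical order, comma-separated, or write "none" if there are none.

Target task7 = [July 2, July 14].
task2 [July 20, July 22] → after → no.
task3 [July 10, July 20] → overlapped-by → yes.
task4 [July 18, July 23] → after → no.
task5 [July 13, July 15] → overlapped-by → yes.
task6 [July 1, July 7] → overlaps → yes.
Result: task3, task5, task6.

task3, task5, task6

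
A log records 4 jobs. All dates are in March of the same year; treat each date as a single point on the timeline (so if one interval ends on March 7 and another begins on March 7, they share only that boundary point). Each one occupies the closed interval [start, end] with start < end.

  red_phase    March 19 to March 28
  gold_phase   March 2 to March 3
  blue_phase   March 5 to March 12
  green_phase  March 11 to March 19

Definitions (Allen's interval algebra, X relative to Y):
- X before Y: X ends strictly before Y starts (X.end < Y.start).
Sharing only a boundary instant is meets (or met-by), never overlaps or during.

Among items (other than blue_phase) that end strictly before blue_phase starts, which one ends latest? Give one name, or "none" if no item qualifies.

gold_phase

Target blue_phase = [March 5, March 12].
gold_phase [March 2, March 3] → before → candidate.
green_phase [March 11, March 19] → overlapped-by → excluded.
red_phase [March 19, March 28] → after → excluded.
Among candidates, latest end is March 3 → gold_phase.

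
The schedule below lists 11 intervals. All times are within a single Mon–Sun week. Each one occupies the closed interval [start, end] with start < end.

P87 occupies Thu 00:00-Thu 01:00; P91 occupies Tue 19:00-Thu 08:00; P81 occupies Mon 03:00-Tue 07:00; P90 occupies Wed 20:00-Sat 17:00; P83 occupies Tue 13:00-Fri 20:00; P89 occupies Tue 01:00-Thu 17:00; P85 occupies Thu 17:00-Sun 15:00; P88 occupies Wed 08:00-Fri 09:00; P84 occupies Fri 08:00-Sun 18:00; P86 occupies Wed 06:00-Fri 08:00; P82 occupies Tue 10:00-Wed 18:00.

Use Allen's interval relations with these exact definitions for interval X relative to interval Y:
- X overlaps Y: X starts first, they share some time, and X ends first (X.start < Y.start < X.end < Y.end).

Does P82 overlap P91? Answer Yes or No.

Yes

P82 = [Tue 10:00, Wed 18:00], P91 = [Tue 19:00, Thu 08:00].
Actual relation of P82 to P91: overlaps.
Asked whether 'overlaps' holds → Yes.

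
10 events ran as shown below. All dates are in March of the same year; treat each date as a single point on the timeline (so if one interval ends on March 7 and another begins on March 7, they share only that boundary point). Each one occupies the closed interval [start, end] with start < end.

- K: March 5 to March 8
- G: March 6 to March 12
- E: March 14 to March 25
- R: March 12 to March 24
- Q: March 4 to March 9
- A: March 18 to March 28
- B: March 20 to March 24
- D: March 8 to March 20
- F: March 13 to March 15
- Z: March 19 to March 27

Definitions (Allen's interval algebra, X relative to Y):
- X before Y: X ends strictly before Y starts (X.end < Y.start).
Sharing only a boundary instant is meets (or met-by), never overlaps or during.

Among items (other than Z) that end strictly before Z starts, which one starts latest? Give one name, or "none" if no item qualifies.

F

Target Z = [March 19, March 27].
A [March 18, March 28] → contains → excluded.
B [March 20, March 24] → during → excluded.
D [March 8, March 20] → overlaps → excluded.
E [March 14, March 25] → overlaps → excluded.
F [March 13, March 15] → before → candidate.
G [March 6, March 12] → before → candidate.
K [March 5, March 8] → before → candidate.
Q [March 4, March 9] → before → candidate.
R [March 12, March 24] → overlaps → excluded.
Among candidates, latest start is March 13 → F.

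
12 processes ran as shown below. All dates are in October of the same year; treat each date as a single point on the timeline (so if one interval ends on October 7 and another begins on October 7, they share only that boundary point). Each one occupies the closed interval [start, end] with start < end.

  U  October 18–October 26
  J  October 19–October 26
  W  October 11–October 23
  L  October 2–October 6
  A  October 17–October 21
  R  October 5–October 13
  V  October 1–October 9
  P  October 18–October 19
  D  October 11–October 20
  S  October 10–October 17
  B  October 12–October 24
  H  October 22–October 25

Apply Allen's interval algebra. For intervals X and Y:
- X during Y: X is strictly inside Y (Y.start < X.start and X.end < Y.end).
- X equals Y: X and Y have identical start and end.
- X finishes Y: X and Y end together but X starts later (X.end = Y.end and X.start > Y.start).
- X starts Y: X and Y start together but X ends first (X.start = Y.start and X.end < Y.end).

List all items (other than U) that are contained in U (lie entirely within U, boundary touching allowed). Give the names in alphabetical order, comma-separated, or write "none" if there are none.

Target U = [October 18, October 26].
A [October 17, October 21] → overlaps → no.
B [October 12, October 24] → overlaps → no.
D [October 11, October 20] → overlaps → no.
H [October 22, October 25] → during → yes.
J [October 19, October 26] → finishes → yes.
L [October 2, October 6] → before → no.
P [October 18, October 19] → starts → yes.
R [October 5, October 13] → before → no.
S [October 10, October 17] → before → no.
V [October 1, October 9] → before → no.
W [October 11, October 23] → overlaps → no.
Result: H, J, P.

H, J, P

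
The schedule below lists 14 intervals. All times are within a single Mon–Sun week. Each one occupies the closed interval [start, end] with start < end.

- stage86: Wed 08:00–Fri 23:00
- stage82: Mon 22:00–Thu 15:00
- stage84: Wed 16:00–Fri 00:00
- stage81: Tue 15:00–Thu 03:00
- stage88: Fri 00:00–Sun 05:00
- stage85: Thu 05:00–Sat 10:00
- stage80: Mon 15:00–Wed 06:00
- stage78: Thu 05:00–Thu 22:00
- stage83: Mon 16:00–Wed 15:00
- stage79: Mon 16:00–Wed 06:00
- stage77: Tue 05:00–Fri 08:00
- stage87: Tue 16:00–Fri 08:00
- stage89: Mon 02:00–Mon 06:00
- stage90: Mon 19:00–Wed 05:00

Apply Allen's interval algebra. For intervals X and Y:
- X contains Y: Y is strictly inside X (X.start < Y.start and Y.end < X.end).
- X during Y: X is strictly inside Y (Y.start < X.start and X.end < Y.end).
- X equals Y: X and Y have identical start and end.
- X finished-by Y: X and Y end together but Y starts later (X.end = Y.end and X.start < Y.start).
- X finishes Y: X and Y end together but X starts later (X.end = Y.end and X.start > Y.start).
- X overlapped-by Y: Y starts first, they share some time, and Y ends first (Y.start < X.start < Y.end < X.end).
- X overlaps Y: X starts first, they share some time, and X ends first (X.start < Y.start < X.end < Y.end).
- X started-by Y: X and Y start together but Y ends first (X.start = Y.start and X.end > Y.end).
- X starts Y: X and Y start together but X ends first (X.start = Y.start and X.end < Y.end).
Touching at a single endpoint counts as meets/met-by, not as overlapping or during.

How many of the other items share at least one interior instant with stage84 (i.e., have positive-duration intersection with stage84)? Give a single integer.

7

Target stage84 = [Wed 16:00, Fri 00:00].
stage77 [Tue 05:00, Fri 08:00] → contains → counts.
stage78 [Thu 05:00, Thu 22:00] → during → counts.
stage79 [Mon 16:00, Wed 06:00] → before → no.
stage80 [Mon 15:00, Wed 06:00] → before → no.
stage81 [Tue 15:00, Thu 03:00] → overlaps → counts.
stage82 [Mon 22:00, Thu 15:00] → overlaps → counts.
stage83 [Mon 16:00, Wed 15:00] → before → no.
stage85 [Thu 05:00, Sat 10:00] → overlapped-by → counts.
stage86 [Wed 08:00, Fri 23:00] → contains → counts.
stage87 [Tue 16:00, Fri 08:00] → contains → counts.
stage88 [Fri 00:00, Sun 05:00] → met-by → no.
stage89 [Mon 02:00, Mon 06:00] → before → no.
stage90 [Mon 19:00, Wed 05:00] → before → no.
Total: 7.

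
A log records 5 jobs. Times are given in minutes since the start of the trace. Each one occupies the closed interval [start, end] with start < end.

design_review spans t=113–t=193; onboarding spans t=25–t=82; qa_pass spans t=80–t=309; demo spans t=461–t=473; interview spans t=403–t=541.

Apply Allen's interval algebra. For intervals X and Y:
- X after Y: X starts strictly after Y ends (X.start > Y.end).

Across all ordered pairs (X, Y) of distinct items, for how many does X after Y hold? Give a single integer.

Checking all 20 ordered pairs for relation 'after'; matching pairs in alphabetical order:
(demo, design_review): demo after design_review ✓
(demo, onboarding): demo after onboarding ✓
(demo, qa_pass): demo after qa_pass ✓
(design_review, onboarding): design_review after onboarding ✓
(interview, design_review): interview after design_review ✓
(interview, onboarding): interview after onboarding ✓
(interview, qa_pass): interview after qa_pass ✓
Count: 7.

7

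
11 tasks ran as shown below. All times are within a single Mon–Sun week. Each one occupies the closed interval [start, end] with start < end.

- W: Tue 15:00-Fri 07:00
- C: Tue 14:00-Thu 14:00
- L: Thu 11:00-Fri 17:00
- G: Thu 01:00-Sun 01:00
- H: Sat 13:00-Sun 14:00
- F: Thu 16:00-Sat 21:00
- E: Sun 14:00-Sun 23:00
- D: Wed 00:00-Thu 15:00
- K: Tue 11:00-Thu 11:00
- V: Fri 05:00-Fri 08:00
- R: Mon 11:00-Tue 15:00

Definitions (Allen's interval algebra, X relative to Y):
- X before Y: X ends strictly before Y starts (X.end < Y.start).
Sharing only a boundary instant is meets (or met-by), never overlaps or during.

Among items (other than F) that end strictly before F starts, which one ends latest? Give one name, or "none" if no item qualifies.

D

Target F = [Thu 16:00, Sat 21:00].
C [Tue 14:00, Thu 14:00] → before → candidate.
D [Wed 00:00, Thu 15:00] → before → candidate.
E [Sun 14:00, Sun 23:00] → after → excluded.
G [Thu 01:00, Sun 01:00] → contains → excluded.
H [Sat 13:00, Sun 14:00] → overlapped-by → excluded.
K [Tue 11:00, Thu 11:00] → before → candidate.
L [Thu 11:00, Fri 17:00] → overlaps → excluded.
R [Mon 11:00, Tue 15:00] → before → candidate.
V [Fri 05:00, Fri 08:00] → during → excluded.
W [Tue 15:00, Fri 07:00] → overlaps → excluded.
Among candidates, latest end is Thu 15:00 → D.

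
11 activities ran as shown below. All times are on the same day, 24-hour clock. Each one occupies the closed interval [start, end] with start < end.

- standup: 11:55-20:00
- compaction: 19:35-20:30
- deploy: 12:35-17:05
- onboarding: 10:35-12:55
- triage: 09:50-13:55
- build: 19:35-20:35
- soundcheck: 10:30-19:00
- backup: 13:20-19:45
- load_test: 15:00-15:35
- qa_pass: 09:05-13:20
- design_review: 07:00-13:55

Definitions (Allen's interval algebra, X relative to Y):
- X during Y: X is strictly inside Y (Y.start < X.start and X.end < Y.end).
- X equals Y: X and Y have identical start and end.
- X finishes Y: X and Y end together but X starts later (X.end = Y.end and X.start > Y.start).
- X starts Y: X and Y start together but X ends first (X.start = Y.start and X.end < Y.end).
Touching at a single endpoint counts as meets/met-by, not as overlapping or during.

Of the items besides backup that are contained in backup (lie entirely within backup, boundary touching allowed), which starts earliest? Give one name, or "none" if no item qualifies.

Target backup = [13:20, 19:45].
build [19:35, 20:35] → overlapped-by → excluded.
compaction [19:35, 20:30] → overlapped-by → excluded.
deploy [12:35, 17:05] → overlaps → excluded.
design_review [07:00, 13:55] → overlaps → excluded.
load_test [15:00, 15:35] → during → candidate.
onboarding [10:35, 12:55] → before → excluded.
qa_pass [09:05, 13:20] → meets → excluded.
soundcheck [10:30, 19:00] → overlaps → excluded.
standup [11:55, 20:00] → contains → excluded.
triage [09:50, 13:55] → overlaps → excluded.
Among candidates, earliest start is 15:00 → load_test.

load_test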